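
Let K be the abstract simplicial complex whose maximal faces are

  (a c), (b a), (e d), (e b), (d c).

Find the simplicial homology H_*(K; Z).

We work with the vertex ordering a < b < c < d < e. The simplices of K, each written with vertices in increasing order, are:

  0-simplices (5): a, b, c, d, e
  1-simplices (5): ab, ac, be, cd, de

Hence C_0 ≅ Z^5, C_1 ≅ Z^5.

∂_1: C_1 → C_0 is given by ∂[p,q] = [q] − [p]. For instance
  ∂ab = b − a.
The resulting 5×5 matrix has rank 4, and its Smith normal form has invariant factors (1,1,1,1).

Computing H_k = (kernel of ∂_k) / (image of ∂_{k+1}):

  H_0: rank C_0 − rank ∂_1 = 5 − 4 = 1, and the invariant factors of ∂_1 are all 1, so H_0 = Z.
  H_1: rank ker ∂_1 − rank ∂_2 = (5 − 4) − 0 = 1, and there is no ∂_2, so H_1 = Z.

H_0 = Z,  H_1 = Z.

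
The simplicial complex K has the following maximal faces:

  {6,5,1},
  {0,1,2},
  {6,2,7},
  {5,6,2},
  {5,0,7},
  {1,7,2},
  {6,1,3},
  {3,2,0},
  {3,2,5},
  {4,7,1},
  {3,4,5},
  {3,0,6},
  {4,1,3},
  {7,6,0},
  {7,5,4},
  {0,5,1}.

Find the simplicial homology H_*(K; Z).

Fix the vertex order 0 < 1 < 2 < 3 < 4 < 5 < 6 < 7 and write every simplex with vertices in increasing order. Then dim K = 2 and the simplices of K are:

  0-simplices (8): [0], [1], [2], [3], [4], [5], [6], [7]
  1-simplices (24): (24 of them)
  2-simplices (16): [0,1,2], [0,1,5], [0,2,3], [0,3,6], [0,5,7], [0,6,7], [1,2,7], [1,3,4], [1,3,6], [1,4,7], [1,5,6], [2,3,5], [2,5,6], [2,6,7], [3,4,5], [4,5,7]

giving chain groups C_0 ≅ Z^8, C_1 ≅ Z^24, C_2 ≅ Z^16.

The boundary map ∂_1: C_1 → C_0 maps an edge to its endpoints' difference, ∂[p,q] = q − p. For instance
  ∂[1,2] = [2] − [1].
The resulting 8×24 matrix has rank 7, and its Smith normal form has invariant factors (1,1,1,1,1,1,1).

The boundary map ∂_2: C_2 → C_1 sends each 2-simplex [p,q,r] to [q,r] − [p,r] + [p,q]. For instance
  ∂[0,5,7] = [5,7] − [0,7] + [0,5],
  ∂[0,6,7] = [6,7] − [0,7] + [0,6].
As a 24×16 matrix over Z this has rank 15, with invariant factors (1,1,1,1,1,1,1,1,1,1,1,1,1,1,1).

Reading off H_k = ker ∂_k / im ∂_{k+1}:

  H_0: rank C_0 − rank ∂_1 = 8 − 7 = 1, and the invariant factors of ∂_1 are all 1, so H_0 ≅ Z.
  H_1: rank ker ∂_1 − rank ∂_2 = (24 − 7) − 15 = 2, and the invariant factors of ∂_2 are all 1, so H_1 ≅ Z^2.
  H_2: rank ker ∂_2 − rank ∂_3 = (16 − 15) − 0 = 1, and there is no ∂_3, so H_2 ≅ Z.

As a check, the Euler characteristic is 8 − 24 + 16 = 0, which agrees with 1 − 2 + 1 = 0.

H_0 ≅ Z,  H_1 ≅ Z^2,  H_2 ≅ Z.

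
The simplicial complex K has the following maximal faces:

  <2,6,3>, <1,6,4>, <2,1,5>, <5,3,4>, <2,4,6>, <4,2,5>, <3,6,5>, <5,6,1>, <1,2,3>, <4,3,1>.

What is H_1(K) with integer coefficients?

Order the vertices as 1 < 2 < 3 < 4 < 5 < 6. Listing each simplex with vertices in this order, K has dimension 2 with simplices:

  0-simplices (6): [1], [2], [3], [4], [5], [6]
  1-simplices (15): [1,2], [1,3], [1,4], [1,5], [1,6], [2,3], [2,4], [2,5], [2,6], [3,4], [3,5], [3,6], [4,5], [4,6], [5,6]
  2-simplices (10): [1,2,3], [1,2,5], [1,3,4], [1,4,6], [1,5,6], [2,3,6], [2,4,5], [2,4,6], [3,4,5], [3,5,6]

giving chain groups C_0 ≅ Z^6, C_1 ≅ Z^15, C_2 ≅ Z^10.

∂_1: C_1 → C_0 is given by ∂[p,q] = [q] − [p].
The resulting 6×15 matrix has rank 5, and its Smith normal form has invariant factors (1,1,1,1,1).

∂_2: C_2 → C_1 acts by ∂[p,q,r] = [q,r] − [p,r] + [p,q]. For instance
  ∂[2,3,6] = [3,6] − [2,6] + [2,3],
  ∂[1,5,6] = [5,6] − [1,6] + [1,5].
The resulting 15×10 matrix has rank 10, and its Smith normal form has invariant factors (1,1,1,1,1,1,1,1,1,2).

Now H_k = ker ∂_k / im ∂_{k+1}, so:

  H_1: rank ker ∂_1 − rank ∂_2 = (15 − 5) − 10 = 0, and ∂_2 has invariant factor 2 > 1, so H_1 ≅ Z/2.

H_1 ≅ Z/2.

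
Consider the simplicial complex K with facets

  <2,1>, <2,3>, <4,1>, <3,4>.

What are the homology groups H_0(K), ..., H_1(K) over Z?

H_0 = Z,  H_1 = Z.

Take the total order 1 < 2 < 3 < 4 on the vertex set. Then K (dimension 1) consists of the simplices:

  0-simplices (4): [1], [2], [3], [4]
  1-simplices (4): [1,2], [1,4], [2,3], [3,4]

giving chain groups C_0 ≅ Z^4, C_1 ≅ Z^4.

The boundary map ∂_1: C_1 → C_0 is given by ∂[p,q] = [q] − [p]. For instance
  ∂[3,4] = [4] − [3].
This gives a 4×4 integer matrix of rank 3; reducing to Smith normal form yields diagonal entries (1,1,1).

Reading off H_k = ker ∂_k / im ∂_{k+1}:

  H_0: rank C_0 − rank ∂_1 = 4 − 3 = 1, and the invariant factors of ∂_1 are all 1, so H_0 ≅ Z.
  H_1: rank ker ∂_1 − rank ∂_2 = (4 − 3) − 0 = 1, and there is no ∂_2, so H_1 ≅ Z.

As a check, the Euler characteristic is 4 − 4 = 0, which agrees with 1 − 1 = 0.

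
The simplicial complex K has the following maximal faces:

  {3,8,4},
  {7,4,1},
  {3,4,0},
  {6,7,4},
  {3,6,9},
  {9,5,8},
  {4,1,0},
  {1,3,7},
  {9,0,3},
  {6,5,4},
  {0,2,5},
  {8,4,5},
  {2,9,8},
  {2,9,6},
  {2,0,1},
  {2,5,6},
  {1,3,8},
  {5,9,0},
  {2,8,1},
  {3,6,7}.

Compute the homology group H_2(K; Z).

Fix the vertex order 0 < 1 < 2 < 3 < 4 < 5 < 6 < 7 < 8 < 9 and write every simplex with vertices in increasing order. Then dim K = 2 and the simplices of K are:

  0-simplices (10): [0], [1], [2], [3], [4], [5], [6], [7], [8], [9]
  1-simplices (30): (30 of them)
  2-simplices (20): (20 of them)

giving chain groups C_0 ≅ Z^10, C_1 ≅ Z^30, C_2 ≅ Z^20.

The boundary map ∂_1: C_1 → C_0 sends each edge [p,q] (with p < q) to q − p.
As a 10×30 matrix over Z this has rank 9, with invariant factors (1,1,1,1,1,1,1,1,1).

∂_2: C_2 → C_1 acts by ∂[p,q,r] = [q,r] − [p,r] + [p,q]. For instance
  ∂[3,6,7] = [6,7] − [3,7] + [3,6],
  ∂[4,5,6] = [5,6] − [4,6] + [4,5].
The 30×20 boundary matrix has rank 20 and Smith normal form diag(1,1,1,1,1,1,1,1,1,1,1,1,1,1,1,1,1,1,1,2).

Reading off H_k = ker ∂_k / im ∂_{k+1}:

  H_2: rank ker ∂_2 − rank ∂_3 = (20 − 20) − 0 = 0, and there is no ∂_3, so H_2 = 0.

H_2 = 0.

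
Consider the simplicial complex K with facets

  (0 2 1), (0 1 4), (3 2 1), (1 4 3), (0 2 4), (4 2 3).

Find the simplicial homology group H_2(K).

K has 5 vertices, 9 edges, 6 triangles.
rank ∂_2 = 5, rank ∂_3 = 0 ⇒ b_2 = 6 − 5 − 0 = 1. So H_2 ≅ Z.

H_2 ≅ Z.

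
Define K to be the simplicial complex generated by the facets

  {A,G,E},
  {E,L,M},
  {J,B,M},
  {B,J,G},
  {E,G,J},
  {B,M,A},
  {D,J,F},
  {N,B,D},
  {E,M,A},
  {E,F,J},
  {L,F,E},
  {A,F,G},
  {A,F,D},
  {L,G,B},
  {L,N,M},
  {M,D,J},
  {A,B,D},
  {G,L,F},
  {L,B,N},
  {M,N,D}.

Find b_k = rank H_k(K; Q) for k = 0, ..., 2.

b_0 = 1, b_1 = 1, b_2 = 0.

Take the total order A < B < D < E < F < G < J < L < M < N on the vertex set. Then K (dimension 2) consists of the simplices:

  0-simplices (10): A, B, D, E, F, G, J, L, M, N
  1-simplices (30): AB, AD, AE, AF, AG, AM, BD, BG, BJ, BL, BM, BN, DF, DJ, DM, DN, EF, EG, EJ, EL, EM, FG, FJ, FL, GJ, GL, JM, LM, LN, MN
  2-simplices (20): ABD, ABM, ADF, AEG, AEM, AFG, BDN, BGJ, BGL, BJM, BLN, DFJ, DJM, DMN, EFJ, EFL, EGJ, ELM, FGL, LMN

giving chain groups C_0 ≅ Z^10, C_1 ≅ Z^30, C_2 ≅ Z^20.

The boundary map ∂_1: C_1 → C_0 sends each edge [p,q] (with p < q) to q − p. For instance
  ∂EM = M − E.
This gives a 10×30 integer matrix of rank 9; reducing to Smith normal form yields diagonal entries (1,1,1,1,1,1,1,1,1).

Boundary ∂_2: C_2 → C_1 acts by ∂[p,q,r] = [q,r] − [p,r] + [p,q]. For instance
  ∂AFG = FG − AG + AF,
  ∂BDN = DN − BN + BD.
This gives a 30×20 integer matrix of rank 20; reducing to Smith normal form yields diagonal entries (1,1,1,1,1,1,1,1,1,1,1,1,1,1,1,1,1,1,1,2).

Now H_k = ker ∂_k / im ∂_{k+1}, so:

  H_0: rank C_0 − rank ∂_1 = 10 − 9 = 1, and the invariant factors of ∂_1 are all 1, so H_0 = Z.
  H_1: rank ker ∂_1 − rank ∂_2 = (30 − 9) − 20 = 1, and ∂_2 has invariant factor 2 > 1, so H_1 = Z ⊕ Z/2Z.
  H_2: rank ker ∂_2 − rank ∂_3 = (20 − 20) − 0 = 0, and there is no ∂_3, so H_2 = 0.

As a check, the Euler characteristic is 10 − 30 + 20 = 0, which agrees with 1 − 1 + 0 = 0.

Hence the Betti numbers are b_0 = 1, b_1 = 1, b_2 = 0.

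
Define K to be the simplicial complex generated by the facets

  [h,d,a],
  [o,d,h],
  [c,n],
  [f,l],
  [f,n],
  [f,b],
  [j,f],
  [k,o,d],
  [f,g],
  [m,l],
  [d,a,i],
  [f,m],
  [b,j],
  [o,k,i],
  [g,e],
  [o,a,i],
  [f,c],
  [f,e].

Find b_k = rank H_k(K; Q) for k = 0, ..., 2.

b_0 = 2, b_1 = 5, b_2 = 0.

K has 15 vertices, 24 edges, 6 triangles.
rank ∂_0 = 0, rank ∂_1 = 13 ⇒ b_0 = 15 − 0 − 13 = 2; all invariant factors of ∂_1 are 1 so no torsion. So H_0 = Z^2.
rank ∂_1 = 13, rank ∂_2 = 6 ⇒ b_1 = 24 − 13 − 6 = 5; all invariant factors of ∂_2 are 1 so no torsion. So H_1 = Z^5.
rank ∂_2 = 6, rank ∂_3 = 0 ⇒ b_2 = 6 − 6 − 0 = 0. So H_2 = 0.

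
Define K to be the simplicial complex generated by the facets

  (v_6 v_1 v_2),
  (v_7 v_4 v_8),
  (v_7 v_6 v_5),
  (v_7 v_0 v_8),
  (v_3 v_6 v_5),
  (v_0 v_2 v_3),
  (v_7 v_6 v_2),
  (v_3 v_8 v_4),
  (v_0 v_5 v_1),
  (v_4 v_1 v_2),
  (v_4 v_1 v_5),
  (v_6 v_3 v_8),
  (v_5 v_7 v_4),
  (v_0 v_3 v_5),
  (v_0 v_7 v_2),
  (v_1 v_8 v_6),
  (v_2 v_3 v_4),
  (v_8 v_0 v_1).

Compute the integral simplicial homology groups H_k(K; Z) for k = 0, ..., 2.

We work with the vertex ordering v_0 < v_1 < v_2 < v_3 < v_4 < v_5 < v_6 < v_7 < v_8. The simplices of K, each written with vertices in increasing order, are:

  0-simplices (9): [v_0], [v_1], [v_2], [v_3], [v_4], [v_5], [v_6], [v_7], [v_8]
  1-simplices (27): (27 of them)
  2-simplices (18): (18 of them)

giving chain groups C_0 ≅ Z^9, C_1 ≅ Z^27, C_2 ≅ Z^18.

The boundary map ∂_1: C_1 → C_0 maps an edge to its endpoints' difference, ∂[p,q] = q − p.
This gives a 9×27 integer matrix of rank 8; reducing to Smith normal form yields diagonal entries (1,1,1,1,1,1,1,1).

∂_2: C_2 → C_1 maps a triangle to the signed sum of its edges. For instance
  ∂[v_2,v_6,v_7] = [v_6,v_7] − [v_2,v_7] + [v_2,v_6],
  ∂[v_1,v_2,v_4] = [v_2,v_4] − [v_1,v_4] + [v_1,v_2].
The resulting 27×18 matrix has rank 17, and its Smith normal form has invariant factors (1,1,1,1,1,1,1,1,1,1,1,1,1,1,1,1,1).

Now H_k = ker ∂_k / im ∂_{k+1}, so:

  H_0: rank C_0 − rank ∂_1 = 9 − 8 = 1, and the invariant factors of ∂_1 are all 1, so H_0 ≅ Z.
  H_1: rank ker ∂_1 − rank ∂_2 = (27 − 8) − 17 = 2, and the invariant factors of ∂_2 are all 1, so H_1 ≅ Z^2.
  H_2: rank ker ∂_2 − rank ∂_3 = (18 − 17) − 0 = 1, and there is no ∂_3, so H_2 ≅ Z.

H_0 = Z,  H_1 = Z^2,  H_2 = Z.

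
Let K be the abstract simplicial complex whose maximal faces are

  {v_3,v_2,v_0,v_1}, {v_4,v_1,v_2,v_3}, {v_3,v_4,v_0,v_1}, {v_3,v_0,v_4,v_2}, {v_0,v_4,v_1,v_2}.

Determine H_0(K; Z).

H_0 ≅ Z.

K has 5 vertices, 10 edges, 10 triangles, 5 3-simplices.
rank ∂_0 = 0, rank ∂_1 = 4 ⇒ b_0 = 5 − 0 − 4 = 1; all invariant factors of ∂_1 are 1 so no torsion. So H_0 = Z.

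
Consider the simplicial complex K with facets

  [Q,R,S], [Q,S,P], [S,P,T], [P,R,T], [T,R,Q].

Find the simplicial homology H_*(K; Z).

H_0 = Z,  H_1 = Z,  H_2 = 0.

Fix the vertex order P < Q < R < S < T and write every simplex with vertices in increasing order. Then dim K = 2 and the simplices of K are:

  0-simplices (5): P, Q, R, S, T
  1-simplices (10): PQ, PR, PS, PT, QR, QS, QT, RS, RT, ST
  2-simplices (5): PQS, PRT, PST, QRS, QRT

Hence C_0 ≅ Z^5, C_1 ≅ Z^10, C_2 ≅ Z^5.

Boundary ∂_1: C_1 → C_0 is given by ∂[p,q] = [q] − [p]. For instance
  ∂QS = S − Q.
The resulting 5×10 matrix has rank 4, and its Smith normal form has invariant factors (1,1,1,1).

The boundary map ∂_2: C_2 → C_1 sends each 2-simplex [p,q,r] to [q,r] − [p,r] + [p,q]. For instance
  ∂PQS = QS − PS + PQ,
  ∂QRS = RS − QS + QR.
The 10×5 boundary matrix has rank 5 and Smith normal form diag(1,1,1,1,1).

Now H_k = ker ∂_k / im ∂_{k+1}, so:

  H_0: rank C_0 − rank ∂_1 = 5 − 4 = 1, and the invariant factors of ∂_1 are all 1, so H_0 = Z.
  H_1: rank ker ∂_1 − rank ∂_2 = (10 − 4) − 5 = 1, and the invariant factors of ∂_2 are all 1, so H_1 = Z.
  H_2: rank ker ∂_2 − rank ∂_3 = (5 − 5) − 0 = 0, and there is no ∂_3, so H_2 = 0.

As a check, the Euler characteristic is 5 − 10 + 5 = 0, which agrees with 1 − 1 + 0 = 0.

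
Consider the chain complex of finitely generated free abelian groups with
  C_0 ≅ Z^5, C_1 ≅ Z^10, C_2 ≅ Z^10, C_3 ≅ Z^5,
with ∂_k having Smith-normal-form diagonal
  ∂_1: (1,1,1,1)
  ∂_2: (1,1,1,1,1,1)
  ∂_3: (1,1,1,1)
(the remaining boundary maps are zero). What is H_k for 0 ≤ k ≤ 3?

H_0: b_0 = 5 − 0 − 4 = 1; torsion from ∂_1 factors > 1: none. So H_0 = Z.
H_1: b_1 = 10 − 4 − 6 = 0; torsion from ∂_2 factors > 1: none. So H_1 = 0.
H_2: b_2 = 10 − 6 − 4 = 0; torsion from ∂_3 factors > 1: none. So H_2 = 0.
H_3: b_3 = 5 − 4 − 0 = 1; torsion from ∂_4 factors > 1: none. So H_3 = Z.

H_0 = Z,  H_1 = 0,  H_2 = 0,  H_3 = Z.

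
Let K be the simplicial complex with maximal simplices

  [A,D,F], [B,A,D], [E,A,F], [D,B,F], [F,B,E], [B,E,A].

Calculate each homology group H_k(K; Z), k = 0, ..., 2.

H_0 ≅ Z,  H_1 = 0,  H_2 ≅ Z.

Order the vertices as A < B < D < E < F. Listing each simplex with vertices in this order, K has dimension 2 with simplices:

  0-simplices (5): A, B, D, E, F
  1-simplices (9): AB, AD, AE, AF, BD, BE, BF, DF, EF
  2-simplices (6): ABD, ABE, ADF, AEF, BDF, BEF

giving chain groups C_0 ≅ Z^5, C_1 ≅ Z^9, C_2 ≅ Z^6.

∂_1: C_1 → C_0 maps an edge to its endpoints' difference, ∂[p,q] = q − p.
The 5×9 boundary matrix has rank 4 and Smith normal form diag(1,1,1,1).

Boundary ∂_2: C_2 → C_1 maps a triangle to the signed sum of its edges. For instance
  ∂ABD = BD − AD + AB,
  ∂ADF = DF − AF + AD.
As a 9×6 matrix over Z this has rank 5, with invariant factors (1,1,1,1,1).

From H_k ≅ ker(∂_k) / im(∂_{k+1}) we obtain:

  H_0: rank C_0 − rank ∂_1 = 5 − 4 = 1, and the invariant factors of ∂_1 are all 1, so H_0 = Z.
  H_1: rank ker ∂_1 − rank ∂_2 = (9 − 4) − 5 = 0, and the invariant factors of ∂_2 are all 1, so H_1 = 0.
  H_2: rank ker ∂_2 − rank ∂_3 = (6 − 5) − 0 = 1, and there is no ∂_3, so H_2 = Z.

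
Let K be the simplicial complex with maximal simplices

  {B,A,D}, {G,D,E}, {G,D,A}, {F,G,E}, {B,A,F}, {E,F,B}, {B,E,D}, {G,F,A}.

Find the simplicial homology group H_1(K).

H_1 = 0.

Fix the vertex order A < B < D < E < F < G and write every simplex with vertices in increasing order. Then dim K = 2 and the simplices of K are:

  0-simplices (6): A, B, D, E, F, G
  1-simplices (12): AB, AD, AF, AG, BD, BE, BF, DE, DG, EF, EG, FG
  2-simplices (8): ABD, ABF, ADG, AFG, BDE, BEF, DEG, EFG

Hence C_0 ≅ Z^6, C_1 ≅ Z^12, C_2 ≅ Z^8.

The boundary map ∂_1: C_1 → C_0 maps an edge to its endpoints' difference, ∂[p,q] = q − p.
The resulting 6×12 matrix has rank 5, and its Smith normal form has invariant factors (1,1,1,1,1).

The boundary map ∂_2: C_2 → C_1 maps a triangle to the signed sum of its edges. For instance
  ∂ABF = BF − AF + AB,
  ∂BEF = EF − BF + BE.
As a 12×8 matrix over Z this has rank 7, with invariant factors (1,1,1,1,1,1,1).

Computing H_k = (kernel of ∂_k) / (image of ∂_{k+1}):

  H_1: rank ker ∂_1 − rank ∂_2 = (12 − 5) − 7 = 0, and the invariant factors of ∂_2 are all 1, so H_1 = 0.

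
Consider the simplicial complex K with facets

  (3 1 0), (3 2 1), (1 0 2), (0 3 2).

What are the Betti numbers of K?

Order the vertices as 0 < 1 < 2 < 3. Listing each simplex with vertices in this order, K has dimension 2 with simplices:

  0-simplices (4): [0], [1], [2], [3]
  1-simplices (6): [0,1], [0,2], [0,3], [1,2], [1,3], [2,3]
  2-simplices (4): [0,1,2], [0,1,3], [0,2,3], [1,2,3]

so the chain groups are C_0 ≅ Z^4, C_1 ≅ Z^6, C_2 ≅ Z^4.

Boundary ∂_1: C_1 → C_0 sends each edge [p,q] (with p < q) to q − p. For instance
  ∂[0,3] = [3] − [0].
As a 4×6 matrix over Z this has rank 3, with invariant factors (1,1,1).

∂_2: C_2 → C_1 sends each 2-simplex [p,q,r] to [q,r] − [p,r] + [p,q]. For instance
  ∂[0,1,3] = [1,3] − [0,3] + [0,1],
  ∂[0,2,3] = [2,3] − [0,3] + [0,2].
The 6×4 boundary matrix has rank 3 and Smith normal form diag(1,1,1).

Reading off H_k = ker ∂_k / im ∂_{k+1}:

  H_0: rank C_0 − rank ∂_1 = 4 − 3 = 1, and the invariant factors of ∂_1 are all 1, so H_0 ≅ Z.
  H_1: rank ker ∂_1 − rank ∂_2 = (6 − 3) − 3 = 0, and the invariant factors of ∂_2 are all 1, so H_1 ≅ 0.
  H_2: rank ker ∂_2 − rank ∂_3 = (4 − 3) − 0 = 1, and there is no ∂_3, so H_2 ≅ Z.

As a check, the Euler characteristic is 4 − 6 + 4 = 2, which agrees with 1 − 0 + 1 = 2.

Hence the Betti numbers are b_0 = 1, b_1 = 0, b_2 = 1.

b_0 = 1, b_1 = 0, b_2 = 1.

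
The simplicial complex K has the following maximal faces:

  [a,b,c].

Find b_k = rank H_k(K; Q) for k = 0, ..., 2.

b_0 = 1, b_1 = 0, b_2 = 0.

We work with the vertex ordering a < b < c. The simplices of K, each written with vertices in increasing order, are:

  0-simplices (3): a, b, c
  1-simplices (3): ab, ac, bc
  2-simplices (1): abc

so the chain groups are C_0 ≅ Z^3, C_1 ≅ Z^3, C_2 ≅ Z^1.

The boundary map ∂_1: C_1 → C_0 sends each edge [p,q] (with p < q) to q − p. For instance
  ∂ab = b − a.
As a 3×3 matrix over Z this has rank 2, with invariant factors (1,1).

The boundary map ∂_2: C_2 → C_1 sends each 2-simplex [p,q,r] to [q,r] − [p,r] + [p,q]. For instance
  ∂abc = bc − ac + ab.
The resulting 3×1 matrix has rank 1, and its Smith normal form has invariant factors (1).

Now H_k = ker ∂_k / im ∂_{k+1}, so:

  H_0: rank C_0 − rank ∂_1 = 3 − 2 = 1, and the invariant factors of ∂_1 are all 1, so H_0 = Z.
  H_1: rank ker ∂_1 − rank ∂_2 = (3 − 2) − 1 = 0, and the invariant factors of ∂_2 are all 1, so H_1 = 0.
  H_2: rank ker ∂_2 − rank ∂_3 = (1 − 1) − 0 = 0, and there is no ∂_3, so H_2 = 0.

Hence the Betti numbers are b_0 = 1, b_1 = 0, b_2 = 0.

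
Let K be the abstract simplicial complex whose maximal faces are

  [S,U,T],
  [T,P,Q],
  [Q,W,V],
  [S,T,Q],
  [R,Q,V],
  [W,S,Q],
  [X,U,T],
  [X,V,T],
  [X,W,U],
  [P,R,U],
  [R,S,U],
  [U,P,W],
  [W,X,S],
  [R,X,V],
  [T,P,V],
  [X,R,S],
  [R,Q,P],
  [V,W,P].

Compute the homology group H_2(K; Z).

H_2 ≅ 0.

K has 9 vertices, 27 edges, 18 triangles.
rank ∂_2 = 18, rank ∂_3 = 0 ⇒ b_2 = 18 − 18 − 0 = 0. So H_2 ≅ 0.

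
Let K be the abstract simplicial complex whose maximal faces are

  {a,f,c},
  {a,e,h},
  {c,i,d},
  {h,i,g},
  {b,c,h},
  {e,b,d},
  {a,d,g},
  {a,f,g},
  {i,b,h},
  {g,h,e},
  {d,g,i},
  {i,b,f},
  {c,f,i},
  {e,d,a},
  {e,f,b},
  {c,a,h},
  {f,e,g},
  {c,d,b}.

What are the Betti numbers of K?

We work with the vertex ordering a < b < c < d < e < f < g < h < i. The simplices of K, each written with vertices in increasing order, are:

  0-simplices (9): a, b, c, d, e, f, g, h, i
  1-simplices (27): ac, ad, ae, af, ag, ah, bc, bd, be, bf, bh, bi, cd, cf, ch, ci, de, dg, di, ef, eg, eh, fg, fi, gh, gi, hi
  2-simplices (18): acf, ach, ade, adg, aeh, afg, bcd, bch, bde, bef, bfi, bhi, cdi, cfi, dgi, efg, egh, ghi

Hence C_0 ≅ Z^9, C_1 ≅ Z^27, C_2 ≅ Z^18.

The boundary map ∂_1: C_1 → C_0 is given by ∂[p,q] = [q] − [p].
The resulting 9×27 matrix has rank 8, and its Smith normal form has invariant factors (1,1,1,1,1,1,1,1).

The boundary map ∂_2: C_2 → C_1 acts by ∂[p,q,r] = [q,r] − [p,r] + [p,q]. For instance
  ∂bef = ef − bf + be,
  ∂ach = ch − ah + ac.
The resulting 27×18 matrix has rank 18, and its Smith normal form has invariant factors (1,1,1,1,1,1,1,1,1,1,1,1,1,1,1,1,1,2).

Reading off H_k = ker ∂_k / im ∂_{k+1}:

  H_0: rank C_0 − rank ∂_1 = 9 − 8 = 1, and the invariant factors of ∂_1 are all 1, so H_0 ≅ Z.
  H_1: rank ker ∂_1 − rank ∂_2 = (27 − 8) − 18 = 1, and ∂_2 has invariant factor 2 > 1, so H_1 ≅ Z × Z/2.
  H_2: rank ker ∂_2 − rank ∂_3 = (18 − 18) − 0 = 0, and there is no ∂_3, so H_2 ≅ 0.

As a check, the Euler characteristic is 9 − 27 + 18 = 0, which agrees with 1 − 1 + 0 = 0.

Hence the Betti numbers are b_0 = 1, b_1 = 1, b_2 = 0.

b_0 = 1, b_1 = 1, b_2 = 0.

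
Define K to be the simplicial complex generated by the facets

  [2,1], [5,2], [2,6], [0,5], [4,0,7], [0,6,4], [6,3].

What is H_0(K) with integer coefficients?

K has 8 vertices, 10 edges, 2 triangles.
rank ∂_0 = 0, rank ∂_1 = 7 ⇒ b_0 = 8 − 0 − 7 = 1; all invariant factors of ∂_1 are 1 so no torsion. So H_0 ≅ Z.

H_0 ≅ Z.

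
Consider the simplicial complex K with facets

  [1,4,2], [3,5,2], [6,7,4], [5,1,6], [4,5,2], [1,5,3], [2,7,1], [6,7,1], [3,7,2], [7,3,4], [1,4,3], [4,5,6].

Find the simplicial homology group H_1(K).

K has 7 vertices, 18 edges, 12 triangles.
rank ∂_1 = 6, rank ∂_2 = 12 ⇒ b_1 = 18 − 6 − 12 = 0; ∂_2 has invariant factor(s) [2] giving torsion. So H_1 ≅ Z_2.

H_1 = Z_2.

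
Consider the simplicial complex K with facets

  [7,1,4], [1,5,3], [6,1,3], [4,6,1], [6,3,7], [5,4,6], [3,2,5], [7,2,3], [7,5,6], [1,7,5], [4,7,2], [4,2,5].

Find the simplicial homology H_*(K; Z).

Fix the vertex order 1 < 2 < 3 < 4 < 5 < 6 < 7 and write every simplex with vertices in increasing order. Then dim K = 2 and the simplices of K are:

  0-simplices (7): [1], [2], [3], [4], [5], [6], [7]
  1-simplices (18): [1,3], [1,4], [1,5], [1,6], [1,7], [2,3], [2,4], [2,5], [2,7], [3,5], [3,6], [3,7], [4,5], [4,6], [4,7], [5,6], [5,7], [6,7]
  2-simplices (12): [1,3,5], [1,3,6], [1,4,6], [1,4,7], [1,5,7], [2,3,5], [2,3,7], [2,4,5], [2,4,7], [3,6,7], [4,5,6], [5,6,7]

Hence C_0 ≅ Z^7, C_1 ≅ Z^18, C_2 ≅ Z^12.

Boundary ∂_1: C_1 → C_0 sends each edge [p,q] (with p < q) to q − p. For instance
  ∂[1,3] = [3] − [1].
The resulting 7×18 matrix has rank 6, and its Smith normal form has invariant factors (1,1,1,1,1,1).

∂_2: C_2 → C_1 acts by ∂[p,q,r] = [q,r] − [p,r] + [p,q]. For instance
  ∂[1,3,5] = [3,5] − [1,5] + [1,3],
  ∂[2,3,7] = [3,7] − [2,7] + [2,3].
The 18×12 boundary matrix has rank 12 and Smith normal form diag(1,1,1,1,1,1,1,1,1,1,1,2).

Computing H_k = (kernel of ∂_k) / (image of ∂_{k+1}):

  H_0: rank C_0 − rank ∂_1 = 7 − 6 = 1, and the invariant factors of ∂_1 are all 1, so H_0 = Z.
  H_1: rank ker ∂_1 − rank ∂_2 = (18 − 6) − 12 = 0, and ∂_2 has invariant factor 2 > 1, so H_1 = Z/2Z.
  H_2: rank ker ∂_2 − rank ∂_3 = (12 − 12) − 0 = 0, and there is no ∂_3, so H_2 = 0.

As a check, the Euler characteristic is 7 − 18 + 12 = 1, which agrees with 1 − 0 + 0 = 1.

H_0 = Z,  H_1 = Z/2Z,  H_2 = 0.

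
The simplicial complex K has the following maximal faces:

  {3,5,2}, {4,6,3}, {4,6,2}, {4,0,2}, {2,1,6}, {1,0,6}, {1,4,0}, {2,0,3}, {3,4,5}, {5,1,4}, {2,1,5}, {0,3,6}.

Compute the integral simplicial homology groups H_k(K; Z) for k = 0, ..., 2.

H_0 = Z,  H_1 = Z/2,  H_2 = 0.

K has 7 vertices, 18 edges, 12 triangles.
rank ∂_0 = 0, rank ∂_1 = 6 ⇒ b_0 = 7 − 0 − 6 = 1; all invariant factors of ∂_1 are 1 so no torsion. So H_0 ≅ Z.
rank ∂_1 = 6, rank ∂_2 = 12 ⇒ b_1 = 18 − 6 − 12 = 0; ∂_2 has invariant factor(s) [2] giving torsion. So H_1 ≅ Z/2.
rank ∂_2 = 12, rank ∂_3 = 0 ⇒ b_2 = 12 − 12 − 0 = 0. So H_2 ≅ 0.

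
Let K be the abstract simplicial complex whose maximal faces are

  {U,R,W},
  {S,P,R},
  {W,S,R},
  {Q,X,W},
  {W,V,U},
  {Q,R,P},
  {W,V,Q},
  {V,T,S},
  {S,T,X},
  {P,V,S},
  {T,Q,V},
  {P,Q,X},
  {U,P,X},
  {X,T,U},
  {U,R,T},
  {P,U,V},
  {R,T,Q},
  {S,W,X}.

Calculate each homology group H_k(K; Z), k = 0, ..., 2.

H_0 = Z,  H_1 = Z^2,  H_2 = Z.

We work with the vertex ordering P < Q < R < S < T < U < V < W < X. The simplices of K, each written with vertices in increasing order, are:

  0-simplices (9): P, Q, R, S, T, U, V, W, X
  1-simplices (27): PQ, PR, PS, PU, PV, PX, QR, QT, QV, QW, QX, RS, RT, RU, RW, ST, SV, SW, SX, TU, TV, TX, UV, UW, UX, VW, WX
  2-simplices (18): PQR, PQX, PRS, PSV, PUV, PUX, QRT, QTV, QVW, QWX, RSW, RTU, RUW, STV, STX, SWX, TUX, UVW

so the chain groups are C_0 ≅ Z^9, C_1 ≅ Z^27, C_2 ≅ Z^18.

The boundary map ∂_1: C_1 → C_0 maps an edge to its endpoints' difference, ∂[p,q] = q − p. For instance
  ∂PU = U − P.
The 9×27 boundary matrix has rank 8 and Smith normal form diag(1,1,1,1,1,1,1,1).

Boundary ∂_2: C_2 → C_1 acts by ∂[p,q,r] = [q,r] − [p,r] + [p,q]. For instance
  ∂TUX = UX − TX + TU,
  ∂PQX = QX − PX + PQ.
The 27×18 boundary matrix has rank 17 and Smith normal form diag(1,1,1,1,1,1,1,1,1,1,1,1,1,1,1,1,1).

Computing H_k = (kernel of ∂_k) / (image of ∂_{k+1}):

  H_0: rank C_0 − rank ∂_1 = 9 − 8 = 1, and the invariant factors of ∂_1 are all 1, so H_0 = Z.
  H_1: rank ker ∂_1 − rank ∂_2 = (27 − 8) − 17 = 2, and the invariant factors of ∂_2 are all 1, so H_1 = Z^2.
  H_2: rank ker ∂_2 − rank ∂_3 = (18 − 17) − 0 = 1, and there is no ∂_3, so H_2 = Z.

As a check, the Euler characteristic is 9 − 27 + 18 = 0, which agrees with 1 − 2 + 1 = 0.
(K is a triangulation of the torus T^2.)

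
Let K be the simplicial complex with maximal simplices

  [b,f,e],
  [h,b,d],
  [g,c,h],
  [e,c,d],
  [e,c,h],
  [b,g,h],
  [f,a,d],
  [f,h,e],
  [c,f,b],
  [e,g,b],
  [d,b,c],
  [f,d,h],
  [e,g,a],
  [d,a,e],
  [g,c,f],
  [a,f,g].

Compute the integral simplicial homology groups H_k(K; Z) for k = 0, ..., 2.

H_0 = Z,  H_1 = Z^2,  H_2 = Z.

Fix the vertex order a < b < c < d < e < f < g < h and write every simplex with vertices in increasing order. Then dim K = 2 and the simplices of K are:

  0-simplices (8): a, b, c, d, e, f, g, h
  1-simplices (24): ad, ae, af, ag, bc, bd, be, bf, bg, bh, cd, ce, cf, cg, ch, de, df, dh, ef, eg, eh, fg, fh, gh
  2-simplices (16): ade, adf, aeg, afg, bcd, bcf, bdh, bef, beg, bgh, cde, ceh, cfg, cgh, dfh, efh

so the chain groups are C_0 ≅ Z^8, C_1 ≅ Z^24, C_2 ≅ Z^16.

The boundary map ∂_1: C_1 → C_0 sends each edge [p,q] (with p < q) to q − p. For instance
  ∂ad = d − a.
The 8×24 boundary matrix has rank 7 and Smith normal form diag(1,1,1,1,1,1,1).

∂_2: C_2 → C_1 maps a triangle to the signed sum of its edges. For instance
  ∂bcf = cf − bf + bc,
  ∂efh = fh − eh + ef.
As a 24×16 matrix over Z this has rank 15, with invariant factors (1,1,1,1,1,1,1,1,1,1,1,1,1,1,1).

Reading off H_k = ker ∂_k / im ∂_{k+1}:

  H_0: rank C_0 − rank ∂_1 = 8 − 7 = 1, and the invariant factors of ∂_1 are all 1, so H_0 ≅ Z.
  H_1: rank ker ∂_1 − rank ∂_2 = (24 − 7) − 15 = 2, and the invariant factors of ∂_2 are all 1, so H_1 ≅ Z^2.
  H_2: rank ker ∂_2 − rank ∂_3 = (16 − 15) − 0 = 1, and there is no ∂_3, so H_2 ≅ Z.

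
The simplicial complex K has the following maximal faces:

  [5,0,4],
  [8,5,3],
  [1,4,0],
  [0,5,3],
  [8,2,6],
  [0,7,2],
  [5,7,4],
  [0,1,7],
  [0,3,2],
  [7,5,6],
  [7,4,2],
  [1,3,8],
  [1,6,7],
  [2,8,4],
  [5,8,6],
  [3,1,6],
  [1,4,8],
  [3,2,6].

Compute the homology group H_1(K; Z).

Fix the vertex order 0 < 1 < 2 < 3 < 4 < 5 < 6 < 7 < 8 and write every simplex with vertices in increasing order. Then dim K = 2 and the simplices of K are:

  0-simplices (9): [0], [1], [2], [3], [4], [5], [6], [7], [8]
  1-simplices (27): (27 of them)
  2-simplices (18): [0,1,4], [0,1,7], [0,2,3], [0,2,7], [0,3,5], [0,4,5], [1,3,6], [1,3,8], [1,4,8], [1,6,7], [2,3,6], [2,4,7], [2,4,8], [2,6,8], [3,5,8], [4,5,7], [5,6,7], [5,6,8]

Hence C_0 ≅ Z^9, C_1 ≅ Z^27, C_2 ≅ Z^18.

∂_1: C_1 → C_0 maps an edge to its endpoints' difference, ∂[p,q] = q − p.
As a 9×27 matrix over Z this has rank 8, with invariant factors (1,1,1,1,1,1,1,1).

∂_2: C_2 → C_1 acts by ∂[p,q,r] = [q,r] − [p,r] + [p,q]. For instance
  ∂[5,6,8] = [6,8] − [5,8] + [5,6],
  ∂[0,3,5] = [3,5] − [0,5] + [0,3].
The resulting 27×18 matrix has rank 18, and its Smith normal form has invariant factors (1,1,1,1,1,1,1,1,1,1,1,1,1,1,1,1,1,2).

Computing H_k = (kernel of ∂_k) / (image of ∂_{k+1}):

  H_1: rank ker ∂_1 − rank ∂_2 = (27 − 8) − 18 = 1, and ∂_2 has invariant factor 2 > 1, so H_1 = Z ⊕ Z_2.

H_1 ≅ Z ⊕ Z_2.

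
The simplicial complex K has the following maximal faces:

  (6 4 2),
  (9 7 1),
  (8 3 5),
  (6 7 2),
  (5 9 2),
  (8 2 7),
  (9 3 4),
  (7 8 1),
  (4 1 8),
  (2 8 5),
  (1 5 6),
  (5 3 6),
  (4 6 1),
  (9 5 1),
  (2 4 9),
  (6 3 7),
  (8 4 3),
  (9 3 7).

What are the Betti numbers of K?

We work with the vertex ordering 1 < 2 < 3 < 4 < 5 < 6 < 7 < 8 < 9. The simplices of K, each written with vertices in increasing order, are:

  0-simplices (9): [1], [2], [3], [4], [5], [6], [7], [8], [9]
  1-simplices (27): (27 of them)
  2-simplices (18): [1,4,6], [1,4,8], [1,5,6], [1,5,9], [1,7,8], [1,7,9], [2,4,6], [2,4,9], [2,5,8], [2,5,9], [2,6,7], [2,7,8], [3,4,8], [3,4,9], [3,5,6], [3,5,8], [3,6,7], [3,7,9]

Hence C_0 ≅ Z^9, C_1 ≅ Z^27, C_2 ≅ Z^18.

Boundary ∂_1: C_1 → C_0 maps an edge to its endpoints' difference, ∂[p,q] = q − p. For instance
  ∂[3,7] = [7] − [3].
The resulting 9×27 matrix has rank 8, and its Smith normal form has invariant factors (1,1,1,1,1,1,1,1).

The boundary map ∂_2: C_2 → C_1 sends each 2-simplex [p,q,r] to [q,r] − [p,r] + [p,q]. For instance
  ∂[3,4,9] = [4,9] − [3,9] + [3,4],
  ∂[2,6,7] = [6,7] − [2,7] + [2,6].
The resulting 27×18 matrix has rank 17, and its Smith normal form has invariant factors (1,1,1,1,1,1,1,1,1,1,1,1,1,1,1,1,1).

Now H_k = ker ∂_k / im ∂_{k+1}, so:

  H_0: rank C_0 − rank ∂_1 = 9 − 8 = 1, and the invariant factors of ∂_1 are all 1, so H_0 ≅ Z.
  H_1: rank ker ∂_1 − rank ∂_2 = (27 − 8) − 17 = 2, and the invariant factors of ∂_2 are all 1, so H_1 ≅ Z^2.
  H_2: rank ker ∂_2 − rank ∂_3 = (18 − 17) − 0 = 1, and there is no ∂_3, so H_2 ≅ Z.

(K is a triangulation of the torus T^2.)

Hence the Betti numbers are b_0 = 1, b_1 = 2, b_2 = 1.

b_0 = 1, b_1 = 2, b_2 = 1.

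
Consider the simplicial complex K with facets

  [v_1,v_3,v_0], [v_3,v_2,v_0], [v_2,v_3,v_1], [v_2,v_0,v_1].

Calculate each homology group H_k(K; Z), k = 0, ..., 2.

H_0 = Z,  H_1 = 0,  H_2 = Z.

Fix the vertex order v_0 < v_1 < v_2 < v_3 and write every simplex with vertices in increasing order. Then dim K = 2 and the simplices of K are:

  0-simplices (4): [v_0], [v_1], [v_2], [v_3]
  1-simplices (6): [v_0,v_1], [v_0,v_2], [v_0,v_3], [v_1,v_2], [v_1,v_3], [v_2,v_3]
  2-simplices (4): [v_0,v_1,v_2], [v_0,v_1,v_3], [v_0,v_2,v_3], [v_1,v_2,v_3]

giving chain groups C_0 ≅ Z^4, C_1 ≅ Z^6, C_2 ≅ Z^4.

Boundary ∂_1: C_1 → C_0 is given by ∂[p,q] = [q] − [p].
As a 4×6 matrix over Z this has rank 3, with invariant factors (1,1,1).

Boundary ∂_2: C_2 → C_1 maps a triangle to the signed sum of its edges. For instance
  ∂[v_0,v_1,v_2] = [v_1,v_2] − [v_0,v_2] + [v_0,v_1],
  ∂[v_1,v_2,v_3] = [v_2,v_3] − [v_1,v_3] + [v_1,v_2].
The resulting 6×4 matrix has rank 3, and its Smith normal form has invariant factors (1,1,1).

From H_k ≅ ker(∂_k) / im(∂_{k+1}) we obtain:

  H_0: rank C_0 − rank ∂_1 = 4 − 3 = 1, and the invariant factors of ∂_1 are all 1, so H_0 = Z.
  H_1: rank ker ∂_1 − rank ∂_2 = (6 − 3) − 3 = 0, and the invariant factors of ∂_2 are all 1, so H_1 = 0.
  H_2: rank ker ∂_2 − rank ∂_3 = (4 − 3) − 0 = 1, and there is no ∂_3, so H_2 = Z.

(K is a triangulation of the 2-sphere S^2.)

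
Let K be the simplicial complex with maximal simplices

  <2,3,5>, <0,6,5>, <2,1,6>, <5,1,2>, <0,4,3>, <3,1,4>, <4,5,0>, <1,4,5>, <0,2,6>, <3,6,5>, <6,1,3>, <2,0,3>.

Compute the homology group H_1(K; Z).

H_1 ≅ Z/2Z.

Fix the vertex order 0 < 1 < 2 < 3 < 4 < 5 < 6 and write every simplex with vertices in increasing order. Then dim K = 2 and the simplices of K are:

  0-simplices (7): [0], [1], [2], [3], [4], [5], [6]
  1-simplices (18): [0,2], [0,3], [0,4], [0,5], [0,6], [1,2], [1,3], [1,4], [1,5], [1,6], [2,3], [2,5], [2,6], [3,4], [3,5], [3,6], [4,5], [5,6]
  2-simplices (12): [0,2,3], [0,2,6], [0,3,4], [0,4,5], [0,5,6], [1,2,5], [1,2,6], [1,3,4], [1,3,6], [1,4,5], [2,3,5], [3,5,6]

Hence C_0 ≅ Z^7, C_1 ≅ Z^18, C_2 ≅ Z^12.

∂_1: C_1 → C_0 is given by ∂[p,q] = [q] − [p]. For instance
  ∂[1,4] = [4] − [1].
As a 7×18 matrix over Z this has rank 6, with invariant factors (1,1,1,1,1,1).

The boundary map ∂_2: C_2 → C_1 acts by ∂[p,q,r] = [q,r] − [p,r] + [p,q]. For instance
  ∂[1,2,5] = [2,5] − [1,5] + [1,2],
  ∂[0,3,4] = [3,4] − [0,4] + [0,3].
The 18×12 boundary matrix has rank 12 and Smith normal form diag(1,1,1,1,1,1,1,1,1,1,1,2).

Now H_k = ker ∂_k / im ∂_{k+1}, so:

  H_1: rank ker ∂_1 − rank ∂_2 = (18 − 6) − 12 = 0, and ∂_2 has invariant factor 2 > 1, so H_1 = Z/2Z.

(K is a triangulation of the real projective plane RP^2.)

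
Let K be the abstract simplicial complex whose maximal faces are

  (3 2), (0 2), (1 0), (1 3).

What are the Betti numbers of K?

b_0 = 1, b_1 = 1.

Order the vertices as 0 < 1 < 2 < 3. Listing each simplex with vertices in this order, K has dimension 1 with simplices:

  0-simplices (4): [0], [1], [2], [3]
  1-simplices (4): [0,1], [0,2], [1,3], [2,3]

giving chain groups C_0 ≅ Z^4, C_1 ≅ Z^4.

Boundary ∂_1: C_1 → C_0 is given by ∂[p,q] = [q] − [p].
As a 4×4 matrix over Z this has rank 3, with invariant factors (1,1,1).

Now H_k = ker ∂_k / im ∂_{k+1}, so:

  H_0: rank C_0 − rank ∂_1 = 4 − 3 = 1, and the invariant factors of ∂_1 are all 1, so H_0 ≅ Z.
  H_1: rank ker ∂_1 − rank ∂_2 = (4 − 3) − 0 = 1, and there is no ∂_2, so H_1 ≅ Z.

As a check, the Euler characteristic is 4 − 4 = 0, which agrees with 1 − 1 = 0.

Hence the Betti numbers are b_0 = 1, b_1 = 1.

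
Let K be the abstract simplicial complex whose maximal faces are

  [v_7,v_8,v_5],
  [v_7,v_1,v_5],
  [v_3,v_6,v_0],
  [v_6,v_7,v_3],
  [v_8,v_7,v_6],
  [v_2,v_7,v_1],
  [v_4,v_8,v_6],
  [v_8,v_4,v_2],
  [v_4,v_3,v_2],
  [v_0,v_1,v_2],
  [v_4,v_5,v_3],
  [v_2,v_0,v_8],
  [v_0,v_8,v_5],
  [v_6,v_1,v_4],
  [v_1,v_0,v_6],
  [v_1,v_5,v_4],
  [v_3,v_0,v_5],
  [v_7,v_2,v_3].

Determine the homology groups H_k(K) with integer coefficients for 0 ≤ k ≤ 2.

H_0 ≅ Z,  H_1 ≅ Z^2,  H_2 ≅ Z.

Order the vertices as v_0 < v_1 < v_2 < v_3 < v_4 < v_5 < v_6 < v_7 < v_8. Listing each simplex with vertices in this order, K has dimension 2 with simplices:

  0-simplices (9): [v_0], [v_1], [v_2], [v_3], [v_4], [v_5], [v_6], [v_7], [v_8]
  1-simplices (27): (27 of them)
  2-simplices (18): (18 of them)

giving chain groups C_0 ≅ Z^9, C_1 ≅ Z^27, C_2 ≅ Z^18.

∂_1: C_1 → C_0 maps an edge to its endpoints' difference, ∂[p,q] = q − p.
As a 9×27 matrix over Z this has rank 8, with invariant factors (1,1,1,1,1,1,1,1).

∂_2: C_2 → C_1 maps a triangle to the signed sum of its edges. For instance
  ∂[v_6,v_7,v_8] = [v_7,v_8] − [v_6,v_8] + [v_6,v_7],
  ∂[v_1,v_2,v_7] = [v_2,v_7] − [v_1,v_7] + [v_1,v_2].
This gives a 27×18 integer matrix of rank 17; reducing to Smith normal form yields diagonal entries (1,1,1,1,1,1,1,1,1,1,1,1,1,1,1,1,1).

From H_k ≅ ker(∂_k) / im(∂_{k+1}) we obtain:

  H_0: rank C_0 − rank ∂_1 = 9 − 8 = 1, and the invariant factors of ∂_1 are all 1, so H_0 ≅ Z.
  H_1: rank ker ∂_1 − rank ∂_2 = (27 − 8) − 17 = 2, and the invariant factors of ∂_2 are all 1, so H_1 ≅ Z^2.
  H_2: rank ker ∂_2 − rank ∂_3 = (18 − 17) − 0 = 1, and there is no ∂_3, so H_2 ≅ Z.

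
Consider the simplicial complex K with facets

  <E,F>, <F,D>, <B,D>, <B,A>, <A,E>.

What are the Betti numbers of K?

b_0 = 1, b_1 = 1.

Take the total order A < B < D < E < F on the vertex set. Then K (dimension 1) consists of the simplices:

  0-simplices (5): A, B, D, E, F
  1-simplices (5): AB, AE, BD, DF, EF

giving chain groups C_0 ≅ Z^5, C_1 ≅ Z^5.

∂_1: C_1 → C_0 sends each edge [p,q] (with p < q) to q − p. For instance
  ∂DF = F − D.
The 5×5 boundary matrix has rank 4 and Smith normal form diag(1,1,1,1).

Reading off H_k = ker ∂_k / im ∂_{k+1}:

  H_0: rank C_0 − rank ∂_1 = 5 − 4 = 1, and the invariant factors of ∂_1 are all 1, so H_0 ≅ Z.
  H_1: rank ker ∂_1 − rank ∂_2 = (5 − 4) − 0 = 1, and there is no ∂_2, so H_1 ≅ Z.

As a check, the Euler characteristic is 5 − 5 = 0, which agrees with 1 − 1 = 0.
(K is a triangulation of the circle S^1.)

Hence the Betti numbers are b_0 = 1, b_1 = 1.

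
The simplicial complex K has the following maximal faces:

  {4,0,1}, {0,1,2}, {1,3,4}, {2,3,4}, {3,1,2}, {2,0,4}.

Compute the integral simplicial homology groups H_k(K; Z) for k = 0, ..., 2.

We work with the vertex ordering 0 < 1 < 2 < 3 < 4. The simplices of K, each written with vertices in increasing order, are:

  0-simplices (5): [0], [1], [2], [3], [4]
  1-simplices (9): [0,1], [0,2], [0,4], [1,2], [1,3], [1,4], [2,3], [2,4], [3,4]
  2-simplices (6): [0,1,2], [0,1,4], [0,2,4], [1,2,3], [1,3,4], [2,3,4]

giving chain groups C_0 ≅ Z^5, C_1 ≅ Z^9, C_2 ≅ Z^6.

The boundary map ∂_1: C_1 → C_0 sends each edge [p,q] (with p < q) to q − p. For instance
  ∂[0,4] = [4] − [0].
The resulting 5×9 matrix has rank 4, and its Smith normal form has invariant factors (1,1,1,1).

The boundary map ∂_2: C_2 → C_1 maps a triangle to the signed sum of its edges. For instance
  ∂[2,3,4] = [3,4] − [2,4] + [2,3],
  ∂[0,1,4] = [1,4] − [0,4] + [0,1].
The resulting 9×6 matrix has rank 5, and its Smith normal form has invariant factors (1,1,1,1,1).

From H_k ≅ ker(∂_k) / im(∂_{k+1}) we obtain:

  H_0: rank C_0 − rank ∂_1 = 5 − 4 = 1, and the invariant factors of ∂_1 are all 1, so H_0 ≅ Z.
  H_1: rank ker ∂_1 − rank ∂_2 = (9 − 4) − 5 = 0, and the invariant factors of ∂_2 are all 1, so H_1 ≅ 0.
  H_2: rank ker ∂_2 − rank ∂_3 = (6 − 5) − 0 = 1, and there is no ∂_3, so H_2 ≅ Z.

H_0 = Z,  H_1 = 0,  H_2 = Z.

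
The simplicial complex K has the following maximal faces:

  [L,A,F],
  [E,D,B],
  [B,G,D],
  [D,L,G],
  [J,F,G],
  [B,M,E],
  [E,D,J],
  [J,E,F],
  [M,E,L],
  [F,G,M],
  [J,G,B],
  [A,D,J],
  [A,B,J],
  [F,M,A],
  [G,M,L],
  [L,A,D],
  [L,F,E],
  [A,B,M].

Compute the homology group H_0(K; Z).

H_0 ≅ Z.

K has 9 vertices, 27 edges, 18 triangles.
rank ∂_0 = 0, rank ∂_1 = 8 ⇒ b_0 = 9 − 0 − 8 = 1; all invariant factors of ∂_1 are 1 so no torsion. So H_0 = Z.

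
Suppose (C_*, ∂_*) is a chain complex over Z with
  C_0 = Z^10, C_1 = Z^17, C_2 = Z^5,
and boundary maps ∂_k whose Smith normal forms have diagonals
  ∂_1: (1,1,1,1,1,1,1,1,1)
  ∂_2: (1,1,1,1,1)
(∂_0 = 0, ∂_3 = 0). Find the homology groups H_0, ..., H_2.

H_0 ≅ Z,  H_1 ≅ Z^3,  H_2 = 0.

H_0: b_0 = 10 − 0 − 9 = 1; torsion from ∂_1 factors > 1: none. So H_0 ≅ Z.
H_1: b_1 = 17 − 9 − 5 = 3; torsion from ∂_2 factors > 1: none. So H_1 ≅ Z^3.
H_2: b_2 = 5 − 5 − 0 = 0; torsion from ∂_3 factors > 1: none. So H_2 ≅ 0.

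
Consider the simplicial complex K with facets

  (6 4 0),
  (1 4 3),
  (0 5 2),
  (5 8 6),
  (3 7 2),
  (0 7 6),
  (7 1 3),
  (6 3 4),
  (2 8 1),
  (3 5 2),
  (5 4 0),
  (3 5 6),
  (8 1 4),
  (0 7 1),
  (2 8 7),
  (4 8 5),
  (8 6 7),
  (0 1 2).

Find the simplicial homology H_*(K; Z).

Order the vertices as 0 < 1 < 2 < 3 < 4 < 5 < 6 < 7 < 8. Listing each simplex with vertices in this order, K has dimension 2 with simplices:

  0-simplices (9): [0], [1], [2], [3], [4], [5], [6], [7], [8]
  1-simplices (27): (27 of them)
  2-simplices (18): [0,1,2], [0,1,7], [0,2,5], [0,4,5], [0,4,6], [0,6,7], [1,2,8], [1,3,4], [1,3,7], [1,4,8], [2,3,5], [2,3,7], [2,7,8], [3,4,6], [3,5,6], [4,5,8], [5,6,8], [6,7,8]

giving chain groups C_0 ≅ Z^9, C_1 ≅ Z^27, C_2 ≅ Z^18.

The boundary map ∂_1: C_1 → C_0 is given by ∂[p,q] = [q] − [p]. For instance
  ∂[1,3] = [3] − [1].
The resulting 9×27 matrix has rank 8, and its Smith normal form has invariant factors (1,1,1,1,1,1,1,1).

Boundary ∂_2: C_2 → C_1 acts by ∂[p,q,r] = [q,r] − [p,r] + [p,q]. For instance
  ∂[1,3,7] = [3,7] − [1,7] + [1,3],
  ∂[2,7,8] = [7,8] − [2,8] + [2,7].
The 27×18 boundary matrix has rank 18 and Smith normal form diag(1,1,1,1,1,1,1,1,1,1,1,1,1,1,1,1,1,2).

Computing H_k = (kernel of ∂_k) / (image of ∂_{k+1}):

  H_0: rank C_0 − rank ∂_1 = 9 − 8 = 1, and the invariant factors of ∂_1 are all 1, so H_0 = Z.
  H_1: rank ker ∂_1 − rank ∂_2 = (27 − 8) − 18 = 1, and ∂_2 has invariant factor 2 > 1, so H_1 = Z × Z/2.
  H_2: rank ker ∂_2 − rank ∂_3 = (18 − 18) − 0 = 0, and there is no ∂_3, so H_2 = 0.

(K is a triangulation of the Klein bottle.)

H_0 = Z,  H_1 = Z × Z/2,  H_2 = 0.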